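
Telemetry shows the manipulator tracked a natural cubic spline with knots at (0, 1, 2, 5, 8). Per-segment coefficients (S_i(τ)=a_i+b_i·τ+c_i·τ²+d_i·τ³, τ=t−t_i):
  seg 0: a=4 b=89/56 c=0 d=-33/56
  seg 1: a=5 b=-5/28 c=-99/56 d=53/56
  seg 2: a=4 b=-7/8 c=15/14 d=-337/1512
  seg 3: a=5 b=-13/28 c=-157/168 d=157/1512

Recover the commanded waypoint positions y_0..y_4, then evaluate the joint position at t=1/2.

y_0 = S_0(0) = a_0 = 4
y_1 = S_1(0) = a_1 = 5
y_2 = S_2(0) = a_2 = 4
y_3 = S_3(0) = a_3 = 5
y_4 = S_3(3) = -2
t_q=1/2 is in segment 0 (τ=1/2); S_0(τ)=2115/448

y_0=4 y_1=5 y_2=4 y_3=5 y_4=-2
S(1/2) = 2115/448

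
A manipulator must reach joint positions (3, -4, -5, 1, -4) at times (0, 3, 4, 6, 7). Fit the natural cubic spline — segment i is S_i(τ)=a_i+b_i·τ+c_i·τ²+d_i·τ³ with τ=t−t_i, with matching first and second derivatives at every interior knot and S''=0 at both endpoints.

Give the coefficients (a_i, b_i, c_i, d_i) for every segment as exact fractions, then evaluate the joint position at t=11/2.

  seg 0: a=3 b=-887/375 c=0 d=4/1125
  seg 1: a=-4 b=-851/375 c=4/125 d=464/375
  seg 2: a=-5 b=113/75 c=468/125 d=-562/375
  seg 3: a=1 b=-563/375 c=-656/125 d=656/375
S(11/2) = 313/500

Δ: Δ0=-7/3, Δ1=-1, Δ2=3, Δ3=-5
row 1: diag=8, rhs=8; c'=1/8, d'=1
row 2: denom=6−1·1/8=47/8; d'=(24−1·1)/(47/8)=184/47
row 3: denom=6−2·16/47=250/47; d'=(-48−2·184/47)/(250/47)=-1312/125
back: M3=-1312/125
back: M2=184/47−16/47·-1312/125=936/125
back: M1=1−1/8·936/125=8/125
M: M0=0, M1=8/125, M2=936/125, M3=-1312/125, M4=0
seg 0: a=3, c=M0/2=0, d=(M1−M0)/(6·3)=4/1125, b=Δ0−h0·(2M0+M1)/6=-887/375
seg 1: a=-4, c=M1/2=4/125, d=(M2−M1)/(6·1)=464/375, b=Δ1−h1·(2M1+M2)/6=-851/375
seg 2: a=-5, c=M2/2=468/125, d=(M3−M2)/(6·2)=-562/375, b=Δ2−h2·(2M2+M3)/6=113/75
seg 3: a=1, c=M3/2=-656/125, d=(M4−M3)/(6·1)=656/375, b=Δ3−h3·(2M3+M4)/6=-563/375
t_q=11/2 → seg 2, τ=3/2; S=-5+113/75·τ+468/125·τ²+-562/375·τ³=313/500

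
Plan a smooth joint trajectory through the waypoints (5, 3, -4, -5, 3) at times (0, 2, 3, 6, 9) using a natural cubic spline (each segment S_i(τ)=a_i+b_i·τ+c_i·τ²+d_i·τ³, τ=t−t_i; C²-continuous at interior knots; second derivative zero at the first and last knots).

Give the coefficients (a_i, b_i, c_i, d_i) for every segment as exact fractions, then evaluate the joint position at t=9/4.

  seg 0: a=5 b=338/255 c=0 d=-593/1020
  seg 1: a=3 b=-1441/255 c=-593/170 d=1091/510
  seg 2: a=-4 b=-3167/510 c=249/85 d=-11/34
  seg 3: a=-5 b=671/255 c=3/170 d=-1/510
S(9/4) = 15261/10880

Δ: Δ0=-1, Δ1=-7, Δ2=-1/3, Δ3=8/3
row 1: diag=6, rhs=-36; c'=1/6, d'=-6
row 2: denom=8−1·1/6=47/6; d'=(40−1·-6)/(47/6)=276/47
row 3: denom=12−3·18/47=510/47; d'=(18−3·276/47)/(510/47)=3/85
back: M3=3/85
back: M2=276/47−18/47·3/85=498/85
back: M1=-6−1/6·498/85=-593/85
M: M0=0, M1=-593/85, M2=498/85, M3=3/85, M4=0
seg 0: a=5, c=M0/2=0, d=(M1−M0)/(6·2)=-593/1020, b=Δ0−h0·(2M0+M1)/6=338/255
seg 1: a=3, c=M1/2=-593/170, d=(M2−M1)/(6·1)=1091/510, b=Δ1−h1·(2M1+M2)/6=-1441/255
seg 2: a=-4, c=M2/2=249/85, d=(M3−M2)/(6·3)=-11/34, b=Δ2−h2·(2M2+M3)/6=-3167/510
seg 3: a=-5, c=M3/2=3/170, d=(M4−M3)/(6·3)=-1/510, b=Δ3−h3·(2M3+M4)/6=671/255
t_q=9/4 → seg 1, τ=1/4; S=3+-1441/255·τ+-593/170·τ²+1091/510·τ³=15261/10880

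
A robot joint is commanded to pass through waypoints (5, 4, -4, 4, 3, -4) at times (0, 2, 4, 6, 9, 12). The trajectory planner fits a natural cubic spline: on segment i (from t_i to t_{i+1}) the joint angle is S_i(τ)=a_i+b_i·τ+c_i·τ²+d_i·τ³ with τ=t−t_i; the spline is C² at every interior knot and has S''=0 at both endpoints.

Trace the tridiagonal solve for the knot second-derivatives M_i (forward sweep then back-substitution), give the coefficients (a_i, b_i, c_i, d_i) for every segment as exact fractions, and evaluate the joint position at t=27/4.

Δ: Δ0=-1/2, Δ1=-4, Δ2=4, Δ3=-1/3, Δ4=-7/3
row 1: diag=8, rhs=-21; c'=1/4, d'=-21/8
row 2: denom=8−2·1/4=15/2; d'=(48−2·-21/8)/(15/2)=71/10
row 3: denom=10−2·4/15=142/15; d'=(-26−2·71/10)/(142/15)=-603/142
row 4: denom=12−3·45/142=1569/142; d'=(-12−3·-603/142)/(1569/142)=35/523
back: M4=35/523
back: M3=-603/142−45/142·35/523=-2232/523
back: M2=71/10−4/15·-2232/523=8617/1046
back: M1=-21/8−1/4·8617/1046=-2450/523
M: M0=0, M1=-2450/523, M2=8617/1046, M3=-2232/523, M4=35/523, M5=0
seg 0: a=5, c=M0/2=0, d=(M1−M0)/(6·2)=-1225/3138, b=Δ0−h0·(2M0+M1)/6=3331/3138
seg 1: a=4, c=M1/2=-1225/523, d=(M2−M1)/(6·2)=13517/12552, b=Δ1−h1·(2M1+M2)/6=-11369/3138
seg 2: a=-4, c=M2/2=8617/2092, d=(M3−M2)/(6·2)=-13081/12552, b=Δ2−h2·(2M2+M3)/6=-109/1569
seg 3: a=4, c=M3/2=-1116/523, d=(M4−M3)/(6·3)=2267/9414, b=Δ3−h3·(2M3+M4)/6=12241/3138
seg 4: a=3, c=M4/2=35/1046, d=(M5−M4)/(6·3)=-35/9414, b=Δ4−h4·(2M4+M5)/6=-3766/1569
t_q=27/4 → seg 3, τ=3/4; S=4+12241/3138·τ+-1116/523·τ²+2267/9414·τ³=390081/66944

  seg 0: a=5 b=3331/3138 c=0 d=-1225/3138
  seg 1: a=4 b=-11369/3138 c=-1225/523 d=13517/12552
  seg 2: a=-4 b=-109/1569 c=8617/2092 d=-13081/12552
  seg 3: a=4 b=12241/3138 c=-1116/523 d=2267/9414
  seg 4: a=3 b=-3766/1569 c=35/1046 d=-35/9414
S(27/4) = 390081/66944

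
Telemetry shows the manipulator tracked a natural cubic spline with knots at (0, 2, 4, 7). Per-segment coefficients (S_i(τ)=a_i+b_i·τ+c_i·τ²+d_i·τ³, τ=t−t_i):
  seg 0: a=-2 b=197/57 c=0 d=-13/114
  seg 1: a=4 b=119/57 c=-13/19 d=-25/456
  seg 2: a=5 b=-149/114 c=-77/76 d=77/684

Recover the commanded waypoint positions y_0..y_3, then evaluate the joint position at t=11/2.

y_0=-2 y_1=4 y_2=5 y_3=-5
S(11/2) = 693/608

y_0 = S_0(0) = a_0 = -2
y_1 = S_1(0) = a_1 = 4
y_2 = S_2(0) = a_2 = 5
y_3 = S_2(3) = -5
t_q=11/2 is in segment 2 (τ=3/2); S_2(τ)=693/608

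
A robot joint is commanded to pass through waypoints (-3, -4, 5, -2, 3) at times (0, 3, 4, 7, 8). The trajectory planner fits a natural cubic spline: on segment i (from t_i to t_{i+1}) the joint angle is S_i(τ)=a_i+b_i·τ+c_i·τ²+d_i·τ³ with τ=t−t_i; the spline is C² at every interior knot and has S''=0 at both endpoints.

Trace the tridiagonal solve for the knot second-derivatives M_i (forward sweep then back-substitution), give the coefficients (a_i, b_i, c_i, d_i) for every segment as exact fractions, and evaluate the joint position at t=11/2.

Δ: Δ0=-1/3, Δ1=9, Δ2=-7/3, Δ3=5
row 1: diag=8, rhs=56; c'=1/8, d'=7
row 2: denom=8−1·1/8=63/8; d'=(-68−1·7)/(63/8)=-200/21
row 3: denom=8−3·8/21=48/7; d'=(44−3·-200/21)/(48/7)=127/12
back: M3=127/12
back: M2=-200/21−8/21·127/12=-122/9
back: M1=7−1/8·-122/9=313/36
M: M0=0, M1=313/36, M2=-122/9, M3=127/12, M4=0
seg 0: a=-3, c=M0/2=0, d=(M1−M0)/(6·3)=313/648, b=Δ0−h0·(2M0+M1)/6=-337/72
seg 1: a=-4, c=M1/2=313/72, d=(M2−M1)/(6·1)=-89/24, b=Δ1−h1·(2M1+M2)/6=301/36
seg 2: a=5, c=M2/2=-61/9, d=(M3−M2)/(6·3)=869/648, b=Δ2−h2·(2M2+M3)/6=427/72
seg 3: a=-2, c=M3/2=127/24, d=(M4−M3)/(6·1)=-127/72, b=Δ3−h3·(2M3+M4)/6=53/36
t_q=11/2 → seg 2, τ=3/2; S=5+427/72·τ+-61/9·τ²+869/648·τ³=203/64

  seg 0: a=-3 b=-337/72 c=0 d=313/648
  seg 1: a=-4 b=301/36 c=313/72 d=-89/24
  seg 2: a=5 b=427/72 c=-61/9 d=869/648
  seg 3: a=-2 b=53/36 c=127/24 d=-127/72
S(11/2) = 203/64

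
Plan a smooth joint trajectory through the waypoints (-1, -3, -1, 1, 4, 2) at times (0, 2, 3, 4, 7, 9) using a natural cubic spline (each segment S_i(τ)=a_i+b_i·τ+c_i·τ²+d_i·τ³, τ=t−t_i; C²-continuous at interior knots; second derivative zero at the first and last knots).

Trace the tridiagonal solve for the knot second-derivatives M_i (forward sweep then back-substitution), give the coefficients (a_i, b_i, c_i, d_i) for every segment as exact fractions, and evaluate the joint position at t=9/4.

  seg 0: a=-1 b=-3209/1573 c=0 d=409/1573
  seg 1: a=-3 b=1699/1573 c=2454/1573 d=-1007/1573
  seg 2: a=-1 b=326/143 c=-567/1573 d=127/1573
  seg 3: a=1 b=2833/1573 c=-186/1573 d=-6/121
  seg 4: a=4 b=-389/1573 c=-888/1573 d=148/1573
S(9/4) = -266023/100672

Δ: Δ0=-1, Δ1=2, Δ2=2, Δ3=1, Δ4=-1
row 1: diag=6, rhs=18; c'=1/6, d'=3
row 2: denom=4−1·1/6=23/6; d'=(0−1·3)/(23/6)=-18/23
row 3: denom=8−1·6/23=178/23; d'=(-6−1·-18/23)/(178/23)=-60/89
row 4: denom=10−3·69/178=1573/178; d'=(-12−3·-60/89)/(1573/178)=-1776/1573
back: M4=-1776/1573
back: M3=-60/89−69/178·-1776/1573=-372/1573
back: M2=-18/23−6/23·-372/1573=-1134/1573
back: M1=3−1/6·-1134/1573=4908/1573
M: M0=0, M1=4908/1573, M2=-1134/1573, M3=-372/1573, M4=-1776/1573, M5=0
seg 0: a=-1, c=M0/2=0, d=(M1−M0)/(6·2)=409/1573, b=Δ0−h0·(2M0+M1)/6=-3209/1573
seg 1: a=-3, c=M1/2=2454/1573, d=(M2−M1)/(6·1)=-1007/1573, b=Δ1−h1·(2M1+M2)/6=1699/1573
seg 2: a=-1, c=M2/2=-567/1573, d=(M3−M2)/(6·1)=127/1573, b=Δ2−h2·(2M2+M3)/6=326/143
seg 3: a=1, c=M3/2=-186/1573, d=(M4−M3)/(6·3)=-6/121, b=Δ3−h3·(2M3+M4)/6=2833/1573
seg 4: a=4, c=M4/2=-888/1573, d=(M5−M4)/(6·2)=148/1573, b=Δ4−h4·(2M4+M5)/6=-389/1573
t_q=9/4 → seg 1, τ=1/4; S=-3+1699/1573·τ+2454/1573·τ²+-1007/1573·τ³=-266023/100672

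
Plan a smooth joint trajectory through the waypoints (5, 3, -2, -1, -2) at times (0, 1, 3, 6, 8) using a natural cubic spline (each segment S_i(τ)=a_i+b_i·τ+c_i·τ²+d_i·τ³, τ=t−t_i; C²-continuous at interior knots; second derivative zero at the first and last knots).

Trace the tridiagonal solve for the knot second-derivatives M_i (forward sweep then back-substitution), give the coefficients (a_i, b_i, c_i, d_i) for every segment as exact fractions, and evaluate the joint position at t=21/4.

  seg 0: a=5 b=-5429/3036 c=0 d=-643/3036
  seg 1: a=3 b=-3679/1518 c=-643/1012 d=1813/6072
  seg 2: a=-2 b=-1049/759 c=585/506 d=-887/4554
  seg 3: a=-1 b=449/1518 c=-151/253 d=151/1518
S(21/4) = -47779/32384

Δ: Δ0=-2, Δ1=-5/2, Δ2=1/3, Δ3=-1/2
row 1: diag=6, rhs=-3; c'=1/3, d'=-1/2
row 2: denom=10−2·1/3=28/3; d'=(17−2·-1/2)/(28/3)=27/14
row 3: denom=10−3·9/28=253/28; d'=(-5−3·27/14)/(253/28)=-302/253
back: M3=-302/253
back: M2=27/14−9/28·-302/253=585/253
back: M1=-1/2−1/3·585/253=-643/506
M: M0=0, M1=-643/506, M2=585/253, M3=-302/253, M4=0
seg 0: a=5, c=M0/2=0, d=(M1−M0)/(6·1)=-643/3036, b=Δ0−h0·(2M0+M1)/6=-5429/3036
seg 1: a=3, c=M1/2=-643/1012, d=(M2−M1)/(6·2)=1813/6072, b=Δ1−h1·(2M1+M2)/6=-3679/1518
seg 2: a=-2, c=M2/2=585/506, d=(M3−M2)/(6·3)=-887/4554, b=Δ2−h2·(2M2+M3)/6=-1049/759
seg 3: a=-1, c=M3/2=-151/253, d=(M4−M3)/(6·2)=151/1518, b=Δ3−h3·(2M3+M4)/6=449/1518
t_q=21/4 → seg 2, τ=9/4; S=-2+-1049/759·τ+585/506·τ²+-887/4554·τ³=-47779/32384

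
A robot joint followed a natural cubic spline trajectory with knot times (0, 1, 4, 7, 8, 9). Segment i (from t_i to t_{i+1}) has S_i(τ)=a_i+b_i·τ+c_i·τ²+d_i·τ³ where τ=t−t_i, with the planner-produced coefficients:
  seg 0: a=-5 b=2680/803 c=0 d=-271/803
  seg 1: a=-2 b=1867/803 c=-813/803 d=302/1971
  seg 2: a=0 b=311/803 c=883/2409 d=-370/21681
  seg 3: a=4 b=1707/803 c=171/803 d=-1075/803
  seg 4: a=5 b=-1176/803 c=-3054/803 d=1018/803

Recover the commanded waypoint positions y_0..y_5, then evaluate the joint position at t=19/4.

y_0=-5 y_1=-2 y_2=0 y_3=4 y_4=5 y_5=1
S(19/4) = 12577/25696

y_0 = S_0(0) = a_0 = -5
y_1 = S_1(0) = a_1 = -2
y_2 = S_2(0) = a_2 = 0
y_3 = S_3(0) = a_3 = 4
y_4 = S_4(0) = a_4 = 5
y_5 = S_4(1) = 1
t_q=19/4 is in segment 2 (τ=3/4); S_2(τ)=12577/25696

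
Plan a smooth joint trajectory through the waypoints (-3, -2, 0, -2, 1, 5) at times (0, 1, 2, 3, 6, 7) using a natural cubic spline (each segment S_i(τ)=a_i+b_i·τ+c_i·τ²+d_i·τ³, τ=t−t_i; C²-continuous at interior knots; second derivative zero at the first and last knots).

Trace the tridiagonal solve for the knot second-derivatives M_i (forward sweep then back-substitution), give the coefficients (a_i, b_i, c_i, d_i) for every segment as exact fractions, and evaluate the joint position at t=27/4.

  seg 0: a=-3 b=346/793 c=0 d=447/793
  seg 1: a=-2 b=1687/793 c=1341/793 d=-1442/793
  seg 2: a=0 b=43/793 c=-2985/793 d=1356/793
  seg 3: a=-2 b=-143/61 c=1083/793 d=-199/2379
  seg 4: a=1 b=2848/793 c=486/793 d=-162/793
S(27/4) = 100289/25376

Δ: Δ0=1, Δ1=2, Δ2=-2, Δ3=1, Δ4=4
row 1: diag=4, rhs=6; c'=1/4, d'=3/2
row 2: denom=4−1·1/4=15/4; d'=(-24−1·3/2)/(15/4)=-34/5
row 3: denom=8−1·4/15=116/15; d'=(18−1·-34/5)/(116/15)=93/29
row 4: denom=8−3·45/116=793/116; d'=(18−3·93/29)/(793/116)=972/793
back: M4=972/793
back: M3=93/29−45/116·972/793=2166/793
back: M2=-34/5−4/15·2166/793=-5970/793
back: M1=3/2−1/4·-5970/793=2682/793
M: M0=0, M1=2682/793, M2=-5970/793, M3=2166/793, M4=972/793, M5=0
seg 0: a=-3, c=M0/2=0, d=(M1−M0)/(6·1)=447/793, b=Δ0−h0·(2M0+M1)/6=346/793
seg 1: a=-2, c=M1/2=1341/793, d=(M2−M1)/(6·1)=-1442/793, b=Δ1−h1·(2M1+M2)/6=1687/793
seg 2: a=0, c=M2/2=-2985/793, d=(M3−M2)/(6·1)=1356/793, b=Δ2−h2·(2M2+M3)/6=43/793
seg 3: a=-2, c=M3/2=1083/793, d=(M4−M3)/(6·3)=-199/2379, b=Δ3−h3·(2M3+M4)/6=-143/61
seg 4: a=1, c=M4/2=486/793, d=(M5−M4)/(6·1)=-162/793, b=Δ4−h4·(2M4+M5)/6=2848/793
t_q=27/4 → seg 4, τ=3/4; S=1+2848/793·τ+486/793·τ²+-162/793·τ³=100289/25376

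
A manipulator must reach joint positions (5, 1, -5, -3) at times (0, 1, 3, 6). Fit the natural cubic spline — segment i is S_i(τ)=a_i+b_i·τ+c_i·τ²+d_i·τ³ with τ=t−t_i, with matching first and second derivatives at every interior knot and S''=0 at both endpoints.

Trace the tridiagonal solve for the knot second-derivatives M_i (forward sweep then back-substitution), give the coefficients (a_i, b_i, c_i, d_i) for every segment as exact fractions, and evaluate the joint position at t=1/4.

Δ: Δ0=-4, Δ1=-3, Δ2=2/3
row 1: diag=6, rhs=6; c'=1/3, d'=1
row 2: denom=10−2·1/3=28/3; d'=(22−2·1)/(28/3)=15/7
back: M2=15/7
back: M1=1−1/3·15/7=2/7
M: M0=0, M1=2/7, M2=15/7, M3=0
seg 0: a=5, c=M0/2=0, d=(M1−M0)/(6·1)=1/21, b=Δ0−h0·(2M0+M1)/6=-85/21
seg 1: a=1, c=M1/2=1/7, d=(M2−M1)/(6·2)=13/84, b=Δ1−h1·(2M1+M2)/6=-82/21
seg 2: a=-5, c=M2/2=15/14, d=(M3−M2)/(6·3)=-5/42, b=Δ2−h2·(2M2+M3)/6=-31/21
t_q=1/4 → seg 0, τ=1/4; S=5+-85/21·τ+0·τ²+1/21·τ³=1787/448

  seg 0: a=5 b=-85/21 c=0 d=1/21
  seg 1: a=1 b=-82/21 c=1/7 d=13/84
  seg 2: a=-5 b=-31/21 c=15/14 d=-5/42
S(1/4) = 1787/448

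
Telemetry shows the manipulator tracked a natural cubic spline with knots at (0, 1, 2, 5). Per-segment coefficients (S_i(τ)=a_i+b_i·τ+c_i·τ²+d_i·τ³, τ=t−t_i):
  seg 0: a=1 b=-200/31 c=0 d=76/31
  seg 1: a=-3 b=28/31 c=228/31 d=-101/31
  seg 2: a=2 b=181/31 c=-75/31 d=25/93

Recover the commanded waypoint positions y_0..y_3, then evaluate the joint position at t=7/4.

y_0=1 y_1=-3 y_2=2 y_3=5
S(7/4) = 873/1984

y_0 = S_0(0) = a_0 = 1
y_1 = S_1(0) = a_1 = -3
y_2 = S_2(0) = a_2 = 2
y_3 = S_2(3) = 5
t_q=7/4 is in segment 1 (τ=3/4); S_1(τ)=873/1984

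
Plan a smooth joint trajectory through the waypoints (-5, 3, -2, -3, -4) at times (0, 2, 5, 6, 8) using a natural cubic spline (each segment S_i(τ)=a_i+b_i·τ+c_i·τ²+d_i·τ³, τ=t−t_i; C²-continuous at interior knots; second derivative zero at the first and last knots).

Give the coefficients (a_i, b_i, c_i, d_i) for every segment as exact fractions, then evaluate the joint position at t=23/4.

  seg 0: a=-5 b=6653/1248 c=0 d=-1661/4992
  seg 1: a=3 b=835/624 c=-1661/832 d=191/576
  seg 2: a=-2 b=-4211/2496 c=411/416 d=-751/2496
  seg 3: a=-3 b=-383/624 c=71/832 d=-71/4992
S(23/4) = -151039/53248

Δ: Δ0=4, Δ1=-5/3, Δ2=-1, Δ3=-1/2
row 1: diag=10, rhs=-34; c'=3/10, d'=-17/5
row 2: denom=8−3·3/10=71/10; d'=(4−3·-17/5)/(71/10)=2
row 3: denom=6−1·10/71=416/71; d'=(3−1·2)/(416/71)=71/416
back: M3=71/416
back: M2=2−10/71·71/416=411/208
back: M1=-17/5−3/10·411/208=-1661/416
M: M0=0, M1=-1661/416, M2=411/208, M3=71/416, M4=0
seg 0: a=-5, c=M0/2=0, d=(M1−M0)/(6·2)=-1661/4992, b=Δ0−h0·(2M0+M1)/6=6653/1248
seg 1: a=3, c=M1/2=-1661/832, d=(M2−M1)/(6·3)=191/576, b=Δ1−h1·(2M1+M2)/6=835/624
seg 2: a=-2, c=M2/2=411/416, d=(M3−M2)/(6·1)=-751/2496, b=Δ2−h2·(2M2+M3)/6=-4211/2496
seg 3: a=-3, c=M3/2=71/832, d=(M4−M3)/(6·2)=-71/4992, b=Δ3−h3·(2M3+M4)/6=-383/624
t_q=23/4 → seg 2, τ=3/4; S=-2+-4211/2496·τ+411/416·τ²+-751/2496·τ³=-151039/53248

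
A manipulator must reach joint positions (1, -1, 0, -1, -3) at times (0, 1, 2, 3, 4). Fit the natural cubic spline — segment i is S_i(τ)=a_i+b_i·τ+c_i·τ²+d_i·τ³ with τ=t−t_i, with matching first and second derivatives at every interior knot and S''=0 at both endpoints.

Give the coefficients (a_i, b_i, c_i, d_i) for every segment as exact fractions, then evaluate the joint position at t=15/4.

Δ: Δ0=-2, Δ1=1, Δ2=-1, Δ3=-2
row 1: diag=4, rhs=18; c'=1/4, d'=9/2
row 2: denom=4−1·1/4=15/4; d'=(-12−1·9/2)/(15/4)=-22/5
row 3: denom=4−1·4/15=56/15; d'=(-6−1·-22/5)/(56/15)=-3/7
back: M3=-3/7
back: M2=-22/5−4/15·-3/7=-30/7
back: M1=9/2−1/4·-30/7=39/7
M: M0=0, M1=39/7, M2=-30/7, M3=-3/7, M4=0
seg 0: a=1, c=M0/2=0, d=(M1−M0)/(6·1)=13/14, b=Δ0−h0·(2M0+M1)/6=-41/14
seg 1: a=-1, c=M1/2=39/14, d=(M2−M1)/(6·1)=-23/14, b=Δ1−h1·(2M1+M2)/6=-1/7
seg 2: a=0, c=M2/2=-15/7, d=(M3−M2)/(6·1)=9/14, b=Δ2−h2·(2M2+M3)/6=1/2
seg 3: a=-1, c=M3/2=-3/14, d=(M4−M3)/(6·1)=1/14, b=Δ3−h3·(2M3+M4)/6=-13/7
t_q=15/4 → seg 3, τ=3/4; S=-1+-13/7·τ+-3/14·τ²+1/14·τ³=-2225/896

  seg 0: a=1 b=-41/14 c=0 d=13/14
  seg 1: a=-1 b=-1/7 c=39/14 d=-23/14
  seg 2: a=0 b=1/2 c=-15/7 d=9/14
  seg 3: a=-1 b=-13/7 c=-3/14 d=1/14
S(15/4) = -2225/896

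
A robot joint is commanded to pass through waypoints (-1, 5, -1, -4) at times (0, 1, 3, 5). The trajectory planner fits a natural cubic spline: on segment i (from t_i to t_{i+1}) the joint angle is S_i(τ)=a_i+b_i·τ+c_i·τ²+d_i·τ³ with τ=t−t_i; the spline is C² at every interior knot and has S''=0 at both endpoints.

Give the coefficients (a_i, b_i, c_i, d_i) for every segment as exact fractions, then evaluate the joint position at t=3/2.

Δ: Δ0=6, Δ1=-3, Δ2=-3/2
row 1: diag=6, rhs=-54; c'=1/3, d'=-9
row 2: denom=8−2·1/3=22/3; d'=(9−2·-9)/(22/3)=81/22
back: M2=81/22
back: M1=-9−1/3·81/22=-225/22
M: M0=0, M1=-225/22, M2=81/22, M3=0
seg 0: a=-1, c=M0/2=0, d=(M1−M0)/(6·1)=-75/44, b=Δ0−h0·(2M0+M1)/6=339/44
seg 1: a=5, c=M1/2=-225/44, d=(M2−M1)/(6·2)=51/44, b=Δ1−h1·(2M1+M2)/6=57/22
seg 2: a=-1, c=M2/2=81/44, d=(M3−M2)/(6·2)=-27/88, b=Δ2−h2·(2M2+M3)/6=-87/22
t_q=3/2 → seg 1, τ=1/2; S=5+57/22·τ+-225/44·τ²+51/44·τ³=1817/352

  seg 0: a=-1 b=339/44 c=0 d=-75/44
  seg 1: a=5 b=57/22 c=-225/44 d=51/44
  seg 2: a=-1 b=-87/22 c=81/44 d=-27/88
S(3/2) = 1817/352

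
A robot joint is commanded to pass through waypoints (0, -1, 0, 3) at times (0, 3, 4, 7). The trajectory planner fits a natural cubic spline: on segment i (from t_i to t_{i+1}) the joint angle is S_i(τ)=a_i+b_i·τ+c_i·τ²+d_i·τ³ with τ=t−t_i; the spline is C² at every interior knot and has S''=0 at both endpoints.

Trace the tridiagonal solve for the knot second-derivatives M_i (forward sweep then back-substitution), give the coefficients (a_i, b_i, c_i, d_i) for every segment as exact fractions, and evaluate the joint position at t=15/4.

Δ: Δ0=-1/3, Δ1=1, Δ2=1
row 1: diag=8, rhs=8; c'=1/8, d'=1
row 2: denom=8−1·1/8=63/8; d'=(0−1·1)/(63/8)=-8/63
back: M2=-8/63
back: M1=1−1/8·-8/63=64/63
M: M0=0, M1=64/63, M2=-8/63, M3=0
seg 0: a=0, c=M0/2=0, d=(M1−M0)/(6·3)=32/567, b=Δ0−h0·(2M0+M1)/6=-53/63
seg 1: a=-1, c=M1/2=32/63, d=(M2−M1)/(6·1)=-4/21, b=Δ1−h1·(2M1+M2)/6=43/63
seg 2: a=0, c=M2/2=-4/63, d=(M3−M2)/(6·3)=4/567, b=Δ2−h2·(2M2+M3)/6=71/63
t_q=15/4 → seg 1, τ=3/4; S=-1+43/63·τ+32/63·τ²+-4/21·τ³=-95/336

  seg 0: a=0 b=-53/63 c=0 d=32/567
  seg 1: a=-1 b=43/63 c=32/63 d=-4/21
  seg 2: a=0 b=71/63 c=-4/63 d=4/567
S(15/4) = -95/336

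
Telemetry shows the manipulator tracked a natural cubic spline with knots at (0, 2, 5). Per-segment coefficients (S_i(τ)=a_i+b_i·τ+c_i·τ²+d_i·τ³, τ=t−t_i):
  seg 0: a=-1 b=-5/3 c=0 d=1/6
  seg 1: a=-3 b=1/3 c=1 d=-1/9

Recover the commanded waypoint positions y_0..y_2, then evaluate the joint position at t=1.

y_0 = S_0(0) = a_0 = -1
y_1 = S_1(0) = a_1 = -3
y_2 = S_1(3) = 4
t_q=1 is in segment 0 (τ=1); S_0(τ)=-5/2

y_0=-1 y_1=-3 y_2=4
S(1) = -5/2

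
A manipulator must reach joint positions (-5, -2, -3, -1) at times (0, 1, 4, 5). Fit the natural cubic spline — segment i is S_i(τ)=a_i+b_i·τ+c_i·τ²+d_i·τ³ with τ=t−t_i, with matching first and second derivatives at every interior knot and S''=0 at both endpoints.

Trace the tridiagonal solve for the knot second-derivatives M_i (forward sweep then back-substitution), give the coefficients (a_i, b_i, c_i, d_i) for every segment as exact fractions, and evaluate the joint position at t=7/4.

Δ: Δ0=3, Δ1=-1/3, Δ2=2
row 1: diag=8, rhs=-20; c'=3/8, d'=-5/2
row 2: denom=8−3·3/8=55/8; d'=(14−3·-5/2)/(55/8)=172/55
back: M2=172/55
back: M1=-5/2−3/8·172/55=-202/55
M: M0=0, M1=-202/55, M2=172/55, M3=0
seg 0: a=-5, c=M0/2=0, d=(M1−M0)/(6·1)=-101/165, b=Δ0−h0·(2M0+M1)/6=596/165
seg 1: a=-2, c=M1/2=-101/55, d=(M2−M1)/(6·3)=17/45, b=Δ1−h1·(2M1+M2)/6=293/165
seg 2: a=-3, c=M2/2=86/55, d=(M3−M2)/(6·1)=-86/165, b=Δ2−h2·(2M2+M3)/6=158/165
t_q=7/4 → seg 1, τ=3/4; S=-2+293/165·τ+-101/55·τ²+17/45·τ³=-5427/3520

  seg 0: a=-5 b=596/165 c=0 d=-101/165
  seg 1: a=-2 b=293/165 c=-101/55 d=17/45
  seg 2: a=-3 b=158/165 c=86/55 d=-86/165
S(7/4) = -5427/3520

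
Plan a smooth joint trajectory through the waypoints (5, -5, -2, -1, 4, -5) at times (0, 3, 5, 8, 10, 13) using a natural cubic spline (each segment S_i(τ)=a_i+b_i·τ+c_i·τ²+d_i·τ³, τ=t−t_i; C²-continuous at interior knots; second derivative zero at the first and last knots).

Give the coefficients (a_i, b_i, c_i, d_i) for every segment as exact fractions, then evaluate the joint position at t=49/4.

Δ: Δ0=-10/3, Δ1=3/2, Δ2=1/3, Δ3=5/2, Δ4=-3
row 1: diag=10, rhs=29; c'=1/5, d'=29/10
row 2: denom=10−2·1/5=48/5; d'=(-7−2·29/10)/(48/5)=-4/3
row 3: denom=10−3·5/16=145/16; d'=(13−3·-4/3)/(145/16)=272/145
row 4: denom=10−2·32/145=1386/145; d'=(-33−2·272/145)/(1386/145)=-5329/1386
back: M4=-5329/1386
back: M3=272/145−32/145·-5329/1386=1888/693
back: M2=-4/3−5/16·1888/693=-1514/693
back: M1=29/10−1/5·-1514/693=4625/1386
M: M0=0, M1=4625/1386, M2=-1514/693, M3=1888/693, M4=-5329/1386, M5=0
seg 0: a=5, c=M0/2=0, d=(M1−M0)/(6·3)=4625/24948, b=Δ0−h0·(2M0+M1)/6=-13865/2772
seg 1: a=-5, c=M1/2=4625/2772, d=(M2−M1)/(6·2)=-2551/5544, b=Δ1−h1·(2M1+M2)/6=5/1386
seg 2: a=-2, c=M2/2=-757/693, d=(M3−M2)/(6·3)=3/11, b=Δ2−h2·(2M2+M3)/6=89/77
seg 3: a=-1, c=M3/2=944/693, d=(M4−M3)/(6·2)=-3035/5544, b=Δ3−h3·(2M3+M4)/6=454/231
seg 4: a=4, c=M4/2=-5329/2772, d=(M5−M4)/(6·3)=5329/24948, b=Δ4−h4·(2M4+M5)/6=1171/1386
t_q=49/4 → seg 4, τ=9/4; S=4+1171/1386·τ+-5329/2772·τ²+5329/24948·τ³=-27563/19712

  seg 0: a=5 b=-13865/2772 c=0 d=4625/24948
  seg 1: a=-5 b=5/1386 c=4625/2772 d=-2551/5544
  seg 2: a=-2 b=89/77 c=-757/693 d=3/11
  seg 3: a=-1 b=454/231 c=944/693 d=-3035/5544
  seg 4: a=4 b=1171/1386 c=-5329/2772 d=5329/24948
S(49/4) = -27563/19712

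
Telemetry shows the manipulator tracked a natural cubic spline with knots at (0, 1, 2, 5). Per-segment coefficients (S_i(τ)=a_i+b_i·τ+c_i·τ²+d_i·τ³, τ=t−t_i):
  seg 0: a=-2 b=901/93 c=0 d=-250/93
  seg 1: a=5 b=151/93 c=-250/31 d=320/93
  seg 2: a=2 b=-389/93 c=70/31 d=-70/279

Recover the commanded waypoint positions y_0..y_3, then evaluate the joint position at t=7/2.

y_0 = S_0(0) = a_0 = -2
y_1 = S_1(0) = a_1 = 5
y_2 = S_2(0) = a_2 = 2
y_3 = S_2(3) = 3
t_q=7/2 is in segment 2 (τ=3/2); S_2(τ)=-5/124

y_0=-2 y_1=5 y_2=2 y_3=3
S(7/2) = -5/124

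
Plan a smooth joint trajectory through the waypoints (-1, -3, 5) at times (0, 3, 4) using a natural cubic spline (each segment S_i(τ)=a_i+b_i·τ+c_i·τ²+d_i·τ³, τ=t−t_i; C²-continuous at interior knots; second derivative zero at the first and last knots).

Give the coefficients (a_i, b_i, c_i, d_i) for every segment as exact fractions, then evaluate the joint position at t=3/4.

Δ: Δ0=-2/3, Δ1=8
row 1: diag=8, rhs=52; c'=1/8, d'=13/2
back: M1=13/2
M: M0=0, M1=13/2, M2=0
seg 0: a=-1, c=M0/2=0, d=(M1−M0)/(6·3)=13/36, b=Δ0−h0·(2M0+M1)/6=-47/12
seg 1: a=-3, c=M1/2=13/4, d=(M2−M1)/(6·1)=-13/12, b=Δ1−h1·(2M1+M2)/6=35/6
t_q=3/4 → seg 0, τ=3/4; S=-1+-47/12·τ+0·τ²+13/36·τ³=-969/256

  seg 0: a=-1 b=-47/12 c=0 d=13/36
  seg 1: a=-3 b=35/6 c=13/4 d=-13/12
S(3/4) = -969/256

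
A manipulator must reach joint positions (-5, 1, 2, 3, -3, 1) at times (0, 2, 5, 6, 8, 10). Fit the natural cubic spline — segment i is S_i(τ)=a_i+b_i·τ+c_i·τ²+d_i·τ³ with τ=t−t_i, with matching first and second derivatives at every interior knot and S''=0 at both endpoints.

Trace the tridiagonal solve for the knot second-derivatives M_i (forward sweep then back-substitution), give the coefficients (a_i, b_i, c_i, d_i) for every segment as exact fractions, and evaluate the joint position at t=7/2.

  seg 0: a=-5 b=8546/2283 c=0 d=-1697/9132
  seg 1: a=1 b=3455/2283 c=-1697/1522 d=3295/13698
  seg 2: a=2 b=6019/4566 c=799/761 d=-6247/4566
  seg 3: a=3 b=-1567/2283 c=-4649/1522 d=8665/9132
  seg 4: a=-3 b=-3466/2283 c=2008/761 d=-1004/2283
S(7/2) = 19155/12176

Δ: Δ0=3, Δ1=1/3, Δ2=1, Δ3=-3, Δ4=2
row 1: diag=10, rhs=-16; c'=3/10, d'=-8/5
row 2: denom=8−3·3/10=71/10; d'=(4−3·-8/5)/(71/10)=88/71
row 3: denom=6−1·10/71=416/71; d'=(-24−1·88/71)/(416/71)=-56/13
row 4: denom=8−2·71/208=761/104; d'=(30−2·-56/13)/(761/104)=4016/761
back: M4=4016/761
back: M3=-56/13−71/208·4016/761=-4649/761
back: M2=88/71−10/71·-4649/761=1598/761
back: M1=-8/5−3/10·1598/761=-1697/761
M: M0=0, M1=-1697/761, M2=1598/761, M3=-4649/761, M4=4016/761, M5=0
seg 0: a=-5, c=M0/2=0, d=(M1−M0)/(6·2)=-1697/9132, b=Δ0−h0·(2M0+M1)/6=8546/2283
seg 1: a=1, c=M1/2=-1697/1522, d=(M2−M1)/(6·3)=3295/13698, b=Δ1−h1·(2M1+M2)/6=3455/2283
seg 2: a=2, c=M2/2=799/761, d=(M3−M2)/(6·1)=-6247/4566, b=Δ2−h2·(2M2+M3)/6=6019/4566
seg 3: a=3, c=M3/2=-4649/1522, d=(M4−M3)/(6·2)=8665/9132, b=Δ3−h3·(2M3+M4)/6=-1567/2283
seg 4: a=-3, c=M4/2=2008/761, d=(M5−M4)/(6·2)=-1004/2283, b=Δ4−h4·(2M4+M5)/6=-3466/2283
t_q=7/2 → seg 1, τ=3/2; S=1+3455/2283·τ+-1697/1522·τ²+3295/13698·τ³=19155/12176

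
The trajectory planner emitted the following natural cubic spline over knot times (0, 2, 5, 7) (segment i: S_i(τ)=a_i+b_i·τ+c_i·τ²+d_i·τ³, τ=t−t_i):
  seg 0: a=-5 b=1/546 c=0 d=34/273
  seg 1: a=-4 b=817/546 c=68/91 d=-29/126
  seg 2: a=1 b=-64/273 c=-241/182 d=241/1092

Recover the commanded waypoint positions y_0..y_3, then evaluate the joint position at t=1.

y_0 = S_0(0) = a_0 = -5
y_1 = S_1(0) = a_1 = -4
y_2 = S_2(0) = a_2 = 1
y_3 = S_2(2) = -3
t_q=1 is in segment 0 (τ=1); S_0(τ)=-887/182

y_0=-5 y_1=-4 y_2=1 y_3=-3
S(1) = -887/182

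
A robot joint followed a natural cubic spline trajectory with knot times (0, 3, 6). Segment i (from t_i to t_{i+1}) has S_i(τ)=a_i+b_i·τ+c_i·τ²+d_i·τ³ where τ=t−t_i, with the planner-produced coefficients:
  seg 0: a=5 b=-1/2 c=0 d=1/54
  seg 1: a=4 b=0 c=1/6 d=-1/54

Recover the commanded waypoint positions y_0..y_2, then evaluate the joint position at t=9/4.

y_0=5 y_1=4 y_2=5
S(9/4) = 523/128

y_0 = S_0(0) = a_0 = 5
y_1 = S_1(0) = a_1 = 4
y_2 = S_1(3) = 5
t_q=9/4 is in segment 0 (τ=9/4); S_0(τ)=523/128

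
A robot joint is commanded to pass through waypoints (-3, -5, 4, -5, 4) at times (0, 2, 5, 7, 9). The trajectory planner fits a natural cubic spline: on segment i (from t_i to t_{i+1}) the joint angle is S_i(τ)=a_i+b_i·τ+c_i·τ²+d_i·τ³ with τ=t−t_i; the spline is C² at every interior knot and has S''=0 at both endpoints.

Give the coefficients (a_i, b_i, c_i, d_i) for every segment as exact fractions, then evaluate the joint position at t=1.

  seg 0: a=-3 b=-441/172 c=0 d=269/688
  seg 1: a=-5 b=183/86 c=807/344 d=-707/1032
  seg 2: a=4 b=-789/344 c=-657/172 d=1869/1376
  seg 3: a=-5 b=-219/172 c=2979/688 d=-993/1376
S(1) = -3559/688

Δ: Δ0=-1, Δ1=3, Δ2=-9/2, Δ3=9/2
row 1: diag=10, rhs=24; c'=3/10, d'=12/5
row 2: denom=10−3·3/10=91/10; d'=(-45−3·12/5)/(91/10)=-522/91
row 3: denom=8−2·20/91=688/91; d'=(54−2·-522/91)/(688/91)=2979/344
back: M3=2979/344
back: M2=-522/91−20/91·2979/344=-657/86
back: M1=12/5−3/10·-657/86=807/172
M: M0=0, M1=807/172, M2=-657/86, M3=2979/344, M4=0
seg 0: a=-3, c=M0/2=0, d=(M1−M0)/(6·2)=269/688, b=Δ0−h0·(2M0+M1)/6=-441/172
seg 1: a=-5, c=M1/2=807/344, d=(M2−M1)/(6·3)=-707/1032, b=Δ1−h1·(2M1+M2)/6=183/86
seg 2: a=4, c=M2/2=-657/172, d=(M3−M2)/(6·2)=1869/1376, b=Δ2−h2·(2M2+M3)/6=-789/344
seg 3: a=-5, c=M3/2=2979/688, d=(M4−M3)/(6·2)=-993/1376, b=Δ3−h3·(2M3+M4)/6=-219/172
t_q=1 → seg 0, τ=1; S=-3+-441/172·τ+0·τ²+269/688·τ³=-3559/688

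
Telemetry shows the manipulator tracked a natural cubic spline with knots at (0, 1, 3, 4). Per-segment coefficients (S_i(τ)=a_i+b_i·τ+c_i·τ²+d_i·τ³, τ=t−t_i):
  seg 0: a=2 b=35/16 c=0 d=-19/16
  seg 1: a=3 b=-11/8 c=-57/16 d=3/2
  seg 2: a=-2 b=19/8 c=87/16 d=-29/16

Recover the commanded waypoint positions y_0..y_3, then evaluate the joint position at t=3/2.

y_0=2 y_1=3 y_2=-2 y_3=4
S(3/2) = 103/64

y_0 = S_0(0) = a_0 = 2
y_1 = S_1(0) = a_1 = 3
y_2 = S_2(0) = a_2 = -2
y_3 = S_2(1) = 4
t_q=3/2 is in segment 1 (τ=1/2); S_1(τ)=103/64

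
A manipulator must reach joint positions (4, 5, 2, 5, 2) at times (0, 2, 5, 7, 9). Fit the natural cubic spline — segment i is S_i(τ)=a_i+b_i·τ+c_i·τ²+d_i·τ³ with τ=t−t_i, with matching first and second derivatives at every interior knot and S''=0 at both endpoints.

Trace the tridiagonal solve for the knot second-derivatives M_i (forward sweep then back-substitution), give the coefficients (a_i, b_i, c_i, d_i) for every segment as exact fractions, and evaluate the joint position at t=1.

  seg 0: a=4 b=91/86 c=0 d=-6/43
  seg 1: a=5 b=-53/86 c=-36/43 d=61/258
  seg 2: a=2 b=32/43 c=111/86 d=-157/344
  seg 3: a=5 b=37/86 c=-249/172 d=83/344
S(1) = 423/86

Δ: Δ0=1/2, Δ1=-1, Δ2=3/2, Δ3=-3/2
row 1: diag=10, rhs=-9; c'=3/10, d'=-9/10
row 2: denom=10−3·3/10=91/10; d'=(15−3·-9/10)/(91/10)=177/91
row 3: denom=8−2·20/91=688/91; d'=(-18−2·177/91)/(688/91)=-249/86
back: M3=-249/86
back: M2=177/91−20/91·-249/86=111/43
back: M1=-9/10−3/10·111/43=-72/43
M: M0=0, M1=-72/43, M2=111/43, M3=-249/86, M4=0
seg 0: a=4, c=M0/2=0, d=(M1−M0)/(6·2)=-6/43, b=Δ0−h0·(2M0+M1)/6=91/86
seg 1: a=5, c=M1/2=-36/43, d=(M2−M1)/(6·3)=61/258, b=Δ1−h1·(2M1+M2)/6=-53/86
seg 2: a=2, c=M2/2=111/86, d=(M3−M2)/(6·2)=-157/344, b=Δ2−h2·(2M2+M3)/6=32/43
seg 3: a=5, c=M3/2=-249/172, d=(M4−M3)/(6·2)=83/344, b=Δ3−h3·(2M3+M4)/6=37/86
t_q=1 → seg 0, τ=1; S=4+91/86·τ+0·τ²+-6/43·τ³=423/86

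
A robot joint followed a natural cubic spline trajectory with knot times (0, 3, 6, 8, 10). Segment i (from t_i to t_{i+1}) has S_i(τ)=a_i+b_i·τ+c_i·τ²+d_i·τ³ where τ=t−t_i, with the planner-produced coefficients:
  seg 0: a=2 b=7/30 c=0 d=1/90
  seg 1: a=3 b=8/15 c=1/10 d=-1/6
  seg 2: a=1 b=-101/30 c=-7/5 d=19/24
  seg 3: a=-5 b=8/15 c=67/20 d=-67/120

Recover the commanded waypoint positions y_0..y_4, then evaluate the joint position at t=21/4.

y_0 = S_0(0) = a_0 = 2
y_1 = S_1(0) = a_1 = 3
y_2 = S_2(0) = a_2 = 1
y_3 = S_3(0) = a_3 = -5
y_4 = S_3(2) = 5
t_q=21/4 is in segment 1 (τ=9/4); S_1(τ)=1797/640

y_0=2 y_1=3 y_2=1 y_3=-5 y_4=5
S(21/4) = 1797/640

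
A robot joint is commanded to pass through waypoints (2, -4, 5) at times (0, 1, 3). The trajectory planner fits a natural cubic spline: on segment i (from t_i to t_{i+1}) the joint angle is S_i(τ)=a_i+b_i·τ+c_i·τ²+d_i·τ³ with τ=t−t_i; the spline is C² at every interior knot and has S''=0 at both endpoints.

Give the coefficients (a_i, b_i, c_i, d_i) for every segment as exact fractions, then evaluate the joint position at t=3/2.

Δ: Δ0=-6, Δ1=9/2
row 1: diag=6, rhs=63; c'=1/3, d'=21/2
back: M1=21/2
M: M0=0, M1=21/2, M2=0
seg 0: a=2, c=M0/2=0, d=(M1−M0)/(6·1)=7/4, b=Δ0−h0·(2M0+M1)/6=-31/4
seg 1: a=-4, c=M1/2=21/4, d=(M2−M1)/(6·2)=-7/8, b=Δ1−h1·(2M1+M2)/6=-5/2
t_q=3/2 → seg 1, τ=1/2; S=-4+-5/2·τ+21/4·τ²+-7/8·τ³=-259/64

  seg 0: a=2 b=-31/4 c=0 d=7/4
  seg 1: a=-4 b=-5/2 c=21/4 d=-7/8
S(3/2) = -259/64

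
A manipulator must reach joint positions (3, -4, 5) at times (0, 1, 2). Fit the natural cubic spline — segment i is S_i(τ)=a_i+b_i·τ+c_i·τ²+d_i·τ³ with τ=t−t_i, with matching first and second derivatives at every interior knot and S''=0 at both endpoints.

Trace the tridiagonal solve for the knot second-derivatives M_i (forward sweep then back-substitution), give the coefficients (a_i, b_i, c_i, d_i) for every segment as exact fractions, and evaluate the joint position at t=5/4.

  seg 0: a=3 b=-11 c=0 d=4
  seg 1: a=-4 b=1 c=12 d=-4
S(5/4) = -49/16

Δ: Δ0=-7, Δ1=9
row 1: diag=4, rhs=96; c'=1/4, d'=24
back: M1=24
M: M0=0, M1=24, M2=0
seg 0: a=3, c=M0/2=0, d=(M1−M0)/(6·1)=4, b=Δ0−h0·(2M0+M1)/6=-11
seg 1: a=-4, c=M1/2=12, d=(M2−M1)/(6·1)=-4, b=Δ1−h1·(2M1+M2)/6=1
t_q=5/4 → seg 1, τ=1/4; S=-4+1·τ+12·τ²+-4·τ³=-49/16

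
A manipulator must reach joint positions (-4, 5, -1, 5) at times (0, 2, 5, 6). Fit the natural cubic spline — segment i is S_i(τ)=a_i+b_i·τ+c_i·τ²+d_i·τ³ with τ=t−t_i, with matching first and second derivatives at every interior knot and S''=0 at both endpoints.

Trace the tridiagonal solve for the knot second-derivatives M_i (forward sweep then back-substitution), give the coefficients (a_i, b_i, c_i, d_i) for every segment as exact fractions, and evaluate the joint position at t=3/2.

  seg 0: a=-4 b=943/142 c=0 d=-38/71
  seg 1: a=5 b=31/142 c=-228/71 d=117/142
  seg 2: a=-1 b=227/71 c=597/142 d=-199/142
S(3/2) = 295/71

Δ: Δ0=9/2, Δ1=-2, Δ2=6
row 1: diag=10, rhs=-39; c'=3/10, d'=-39/10
row 2: denom=8−3·3/10=71/10; d'=(48−3·-39/10)/(71/10)=597/71
back: M2=597/71
back: M1=-39/10−3/10·597/71=-456/71
M: M0=0, M1=-456/71, M2=597/71, M3=0
seg 0: a=-4, c=M0/2=0, d=(M1−M0)/(6·2)=-38/71, b=Δ0−h0·(2M0+M1)/6=943/142
seg 1: a=5, c=M1/2=-228/71, d=(M2−M1)/(6·3)=117/142, b=Δ1−h1·(2M1+M2)/6=31/142
seg 2: a=-1, c=M2/2=597/142, d=(M3−M2)/(6·1)=-199/142, b=Δ2−h2·(2M2+M3)/6=227/71
t_q=3/2 → seg 0, τ=3/2; S=-4+943/142·τ+0·τ²+-38/71·τ³=295/71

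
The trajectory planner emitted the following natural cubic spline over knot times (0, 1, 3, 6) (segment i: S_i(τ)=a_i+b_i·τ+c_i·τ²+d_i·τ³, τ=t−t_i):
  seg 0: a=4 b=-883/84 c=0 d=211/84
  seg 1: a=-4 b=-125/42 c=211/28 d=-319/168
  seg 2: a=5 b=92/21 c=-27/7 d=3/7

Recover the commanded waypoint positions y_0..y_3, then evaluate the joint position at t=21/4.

y_0=4 y_1=-4 y_2=5 y_3=-5
S(21/4) = 95/448

y_0 = S_0(0) = a_0 = 4
y_1 = S_1(0) = a_1 = -4
y_2 = S_2(0) = a_2 = 5
y_3 = S_2(3) = -5
t_q=21/4 is in segment 2 (τ=9/4); S_2(τ)=95/448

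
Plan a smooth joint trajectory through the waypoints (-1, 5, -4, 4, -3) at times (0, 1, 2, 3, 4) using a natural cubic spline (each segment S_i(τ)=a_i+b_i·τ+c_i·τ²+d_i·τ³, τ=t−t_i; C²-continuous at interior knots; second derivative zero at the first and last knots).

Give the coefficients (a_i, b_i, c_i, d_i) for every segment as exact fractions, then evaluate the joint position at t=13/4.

  seg 0: a=-1 b=23/2 c=0 d=-11/2
  seg 1: a=5 b=-5 c=-33/2 d=25/2
  seg 2: a=-4 b=-1/2 c=21 d=-25/2
  seg 3: a=4 b=4 c=-33/2 d=11/2
S(13/4) = 519/128

Δ: Δ0=6, Δ1=-9, Δ2=8, Δ3=-7
row 1: diag=4, rhs=-90; c'=1/4, d'=-45/2
row 2: denom=4−1·1/4=15/4; d'=(102−1·-45/2)/(15/4)=166/5
row 3: denom=4−1·4/15=56/15; d'=(-90−1·166/5)/(56/15)=-33
back: M3=-33
back: M2=166/5−4/15·-33=42
back: M1=-45/2−1/4·42=-33
M: M0=0, M1=-33, M2=42, M3=-33, M4=0
seg 0: a=-1, c=M0/2=0, d=(M1−M0)/(6·1)=-11/2, b=Δ0−h0·(2M0+M1)/6=23/2
seg 1: a=5, c=M1/2=-33/2, d=(M2−M1)/(6·1)=25/2, b=Δ1−h1·(2M1+M2)/6=-5
seg 2: a=-4, c=M2/2=21, d=(M3−M2)/(6·1)=-25/2, b=Δ2−h2·(2M2+M3)/6=-1/2
seg 3: a=4, c=M3/2=-33/2, d=(M4−M3)/(6·1)=11/2, b=Δ3−h3·(2M3+M4)/6=4
t_q=13/4 → seg 3, τ=1/4; S=4+4·τ+-33/2·τ²+11/2·τ³=519/128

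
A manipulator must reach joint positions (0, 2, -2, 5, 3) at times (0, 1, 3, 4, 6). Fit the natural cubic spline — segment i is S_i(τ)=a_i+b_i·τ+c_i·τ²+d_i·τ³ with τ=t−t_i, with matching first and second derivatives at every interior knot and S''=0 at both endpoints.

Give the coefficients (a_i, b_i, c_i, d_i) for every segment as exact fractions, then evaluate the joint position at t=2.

  seg 0: a=0 b=106/31 c=0 d=-44/31
  seg 1: a=2 b=-26/31 c=-132/31 d=57/31
  seg 2: a=-2 b=130/31 c=210/31 d=-123/31
  seg 3: a=5 b=181/31 c=-159/31 d=53/62
S(2) = -39/31

Δ: Δ0=2, Δ1=-2, Δ2=7, Δ3=-1
row 1: diag=6, rhs=-24; c'=1/3, d'=-4
row 2: denom=6−2·1/3=16/3; d'=(54−2·-4)/(16/3)=93/8
row 3: denom=6−1·3/16=93/16; d'=(-48−1·93/8)/(93/16)=-318/31
back: M3=-318/31
back: M2=93/8−3/16·-318/31=420/31
back: M1=-4−1/3·420/31=-264/31
M: M0=0, M1=-264/31, M2=420/31, M3=-318/31, M4=0
seg 0: a=0, c=M0/2=0, d=(M1−M0)/(6·1)=-44/31, b=Δ0−h0·(2M0+M1)/6=106/31
seg 1: a=2, c=M1/2=-132/31, d=(M2−M1)/(6·2)=57/31, b=Δ1−h1·(2M1+M2)/6=-26/31
seg 2: a=-2, c=M2/2=210/31, d=(M3−M2)/(6·1)=-123/31, b=Δ2−h2·(2M2+M3)/6=130/31
seg 3: a=5, c=M3/2=-159/31, d=(M4−M3)/(6·2)=53/62, b=Δ3−h3·(2M3+M4)/6=181/31
t_q=2 → seg 1, τ=1; S=2+-26/31·τ+-132/31·τ²+57/31·τ³=-39/31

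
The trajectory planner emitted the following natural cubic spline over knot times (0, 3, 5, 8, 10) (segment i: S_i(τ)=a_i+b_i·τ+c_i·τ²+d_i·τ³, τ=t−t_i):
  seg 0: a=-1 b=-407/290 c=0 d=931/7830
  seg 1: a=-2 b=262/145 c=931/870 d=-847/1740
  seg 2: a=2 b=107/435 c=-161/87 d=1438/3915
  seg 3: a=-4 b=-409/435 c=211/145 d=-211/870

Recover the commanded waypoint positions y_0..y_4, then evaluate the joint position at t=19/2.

y_0 = S_0(0) = a_0 = -1
y_1 = S_1(0) = a_1 = -2
y_2 = S_2(0) = a_2 = 2
y_3 = S_3(0) = a_3 = -4
y_4 = S_3(2) = -2
t_q=19/2 is in segment 3 (τ=3/2); S_3(τ)=-1371/464

y_0=-1 y_1=-2 y_2=2 y_3=-4 y_4=-2
S(19/2) = -1371/464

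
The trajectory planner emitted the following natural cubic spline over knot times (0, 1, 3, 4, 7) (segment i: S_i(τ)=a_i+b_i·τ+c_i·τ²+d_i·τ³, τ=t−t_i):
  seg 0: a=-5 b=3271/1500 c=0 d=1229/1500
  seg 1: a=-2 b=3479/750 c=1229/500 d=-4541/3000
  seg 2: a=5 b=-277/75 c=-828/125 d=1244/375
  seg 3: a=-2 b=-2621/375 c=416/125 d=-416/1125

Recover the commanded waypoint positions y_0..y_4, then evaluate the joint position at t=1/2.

y_0 = S_0(0) = a_0 = -5
y_1 = S_1(0) = a_1 = -2
y_2 = S_2(0) = a_2 = 5
y_3 = S_3(0) = a_3 = -2
y_4 = S_3(3) = -3
t_q=1/2 is in segment 0 (τ=1/2); S_0(τ)=-15229/4000

y_0=-5 y_1=-2 y_2=5 y_3=-2 y_4=-3
S(1/2) = -15229/4000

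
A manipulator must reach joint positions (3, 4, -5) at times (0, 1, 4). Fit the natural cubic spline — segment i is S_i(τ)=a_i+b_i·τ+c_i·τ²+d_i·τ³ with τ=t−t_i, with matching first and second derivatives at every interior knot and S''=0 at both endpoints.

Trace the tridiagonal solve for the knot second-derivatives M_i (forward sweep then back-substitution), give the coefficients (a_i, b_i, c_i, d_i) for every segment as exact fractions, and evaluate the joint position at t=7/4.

  seg 0: a=3 b=3/2 c=0 d=-1/2
  seg 1: a=4 b=0 c=-3/2 d=1/6
S(7/4) = 413/128

Δ: Δ0=1, Δ1=-3
row 1: diag=8, rhs=-24; c'=3/8, d'=-3
back: M1=-3
M: M0=0, M1=-3, M2=0
seg 0: a=3, c=M0/2=0, d=(M1−M0)/(6·1)=-1/2, b=Δ0−h0·(2M0+M1)/6=3/2
seg 1: a=4, c=M1/2=-3/2, d=(M2−M1)/(6·3)=1/6, b=Δ1−h1·(2M1+M2)/6=0
t_q=7/4 → seg 1, τ=3/4; S=4+0·τ+-3/2·τ²+1/6·τ³=413/128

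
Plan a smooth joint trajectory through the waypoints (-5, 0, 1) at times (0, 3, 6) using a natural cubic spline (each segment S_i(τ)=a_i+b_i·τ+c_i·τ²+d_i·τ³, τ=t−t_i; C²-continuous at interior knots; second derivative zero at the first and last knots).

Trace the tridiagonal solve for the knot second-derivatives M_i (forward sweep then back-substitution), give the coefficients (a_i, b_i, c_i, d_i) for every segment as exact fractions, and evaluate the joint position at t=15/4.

  seg 0: a=-5 b=2 c=0 d=-1/27
  seg 1: a=0 b=1 c=-1/3 d=1/27
S(15/4) = 37/64

Δ: Δ0=5/3, Δ1=1/3
row 1: diag=12, rhs=-8; c'=1/4, d'=-2/3
back: M1=-2/3
M: M0=0, M1=-2/3, M2=0
seg 0: a=-5, c=M0/2=0, d=(M1−M0)/(6·3)=-1/27, b=Δ0−h0·(2M0+M1)/6=2
seg 1: a=0, c=M1/2=-1/3, d=(M2−M1)/(6·3)=1/27, b=Δ1−h1·(2M1+M2)/6=1
t_q=15/4 → seg 1, τ=3/4; S=0+1·τ+-1/3·τ²+1/27·τ³=37/64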